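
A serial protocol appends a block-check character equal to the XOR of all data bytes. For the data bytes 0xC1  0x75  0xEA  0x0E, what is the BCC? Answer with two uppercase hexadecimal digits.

XOR the bytes together:
  start with 0xC1
  0xC1 ⊕ 0x75 = 0xB4
  0xB4 ⊕ 0xEA = 0x5E
  0x5E ⊕ 0x0E = 0x50

50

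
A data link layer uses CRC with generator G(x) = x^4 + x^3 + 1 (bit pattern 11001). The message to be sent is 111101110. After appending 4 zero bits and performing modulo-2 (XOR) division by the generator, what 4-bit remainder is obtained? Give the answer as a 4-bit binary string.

Append 4 zeros: 1111011100000. Divide by 11001 (XOR where the leading bit is 1):
  pos 0: 11110 XOR 11001 = 00111
  pos 2: 11111 XOR 11001 = 00110
  pos 4: 11010 XOR 11001 = 00011
  pos 7: 11000 XOR 11001 = 00001
Remainder (last 4 bits) = 0010. This is the CRC / FCS.

0010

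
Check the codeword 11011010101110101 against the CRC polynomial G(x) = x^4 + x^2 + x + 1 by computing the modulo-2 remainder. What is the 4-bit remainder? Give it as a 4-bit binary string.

1110

Modulo-2 division of 11011010101110101 by 10111:
  pos 0: 11011 XOR 10111 = 01100
  pos 1: 11000 XOR 10111 = 01111
  pos 2: 11111 XOR 10111 = 01000
  pos 3: 10000 XOR 10111 = 00111
  pos 5: 11110 XOR 10111 = 01001
  pos 6: 10011 XOR 10111 = 00100
  pos 8: 10011 XOR 10111 = 00100
  pos 10: 10001 XOR 10111 = 00110
  pos 12: 11001 XOR 10111 = 01110
Remainder = 1110 (nonzero — an error is detected).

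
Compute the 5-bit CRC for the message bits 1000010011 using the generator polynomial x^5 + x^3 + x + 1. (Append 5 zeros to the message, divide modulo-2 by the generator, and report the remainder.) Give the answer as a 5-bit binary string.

10100

Append 5 zeros: 100001001100000. Divide by 101011 (XOR where the leading bit is 1):
  pos 0: 100001 XOR 101011 = 001010
  pos 2: 101000 XOR 101011 = 000011
  pos 6: 111100 XOR 101011 = 010111
  pos 7: 101110 XOR 101011 = 000101
Remainder (last 5 bits) = 10100. This is the CRC / FCS.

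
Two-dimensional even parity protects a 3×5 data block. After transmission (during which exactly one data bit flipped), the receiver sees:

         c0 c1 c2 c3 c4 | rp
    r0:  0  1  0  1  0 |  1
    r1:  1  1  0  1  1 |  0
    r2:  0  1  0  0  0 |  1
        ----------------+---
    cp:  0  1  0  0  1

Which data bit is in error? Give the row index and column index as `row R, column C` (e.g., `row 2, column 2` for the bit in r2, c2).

row 0, column 0

Recompute each row's even parity and compare to rp:
  r0: data parity 0, sent rp 1 → mismatch
  r1: data parity 0, sent rp 0 → ok
  r2: data parity 1, sent rp 1 → ok
Recompute each column's even parity and compare to cp:
  c0: data parity 1, sent cp 0 → mismatch
  c1: data parity 1, sent cp 1 → ok
  c2: data parity 0, sent cp 0 → ok
  c3: data parity 0, sent cp 0 → ok
  c4: data parity 1, sent cp 1 → ok
Exactly one row (r0) and one column (c0) fail → the flipped bit is at their intersection.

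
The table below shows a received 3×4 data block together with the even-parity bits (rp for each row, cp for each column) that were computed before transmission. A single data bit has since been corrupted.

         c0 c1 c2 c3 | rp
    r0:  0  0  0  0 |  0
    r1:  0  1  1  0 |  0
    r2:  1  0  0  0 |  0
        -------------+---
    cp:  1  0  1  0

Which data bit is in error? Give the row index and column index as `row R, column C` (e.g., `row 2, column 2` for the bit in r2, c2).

Recompute each row's even parity and compare to rp:
  r0: data parity 0, sent rp 0 → ok
  r1: data parity 0, sent rp 0 → ok
  r2: data parity 1, sent rp 0 → mismatch
Recompute each column's even parity and compare to cp:
  c0: data parity 1, sent cp 1 → ok
  c1: data parity 1, sent cp 0 → mismatch
  c2: data parity 1, sent cp 1 → ok
  c3: data parity 0, sent cp 0 → ok
Exactly one row (r2) and one column (c1) fail → the flipped bit is at their intersection.

row 2, column 1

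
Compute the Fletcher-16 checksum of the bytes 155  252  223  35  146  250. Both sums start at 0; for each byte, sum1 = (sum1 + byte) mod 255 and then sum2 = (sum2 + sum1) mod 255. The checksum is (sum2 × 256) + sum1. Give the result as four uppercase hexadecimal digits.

9F29

Running sums (mod 255):
  after byte 0 (155): sum1=155, sum2=155
  after byte 1 (252): sum1=152, sum2=52
  after byte 2 (223): sum1=120, sum2=172
  after byte 3 (35): sum1=155, sum2=72
  after byte 4 (146): sum1=46, sum2=118
  after byte 5 (250): sum1=41, sum2=159
Checksum = sum2·256 + sum1 = 159·256 + 41 = 40745 = 0x9F29.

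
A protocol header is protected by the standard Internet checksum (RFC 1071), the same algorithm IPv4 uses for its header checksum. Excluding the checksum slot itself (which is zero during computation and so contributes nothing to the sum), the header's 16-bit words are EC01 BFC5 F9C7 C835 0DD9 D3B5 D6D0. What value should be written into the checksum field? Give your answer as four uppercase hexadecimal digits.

One's-complement addition (fold any carry out of bit 15 back into bit 0):
  0xEC01 + 0xBFC5 = 0x1ABC6 → wrap carry → 0xABC7
  0xABC7 + 0xF9C7 = 0x1A58E → wrap carry → 0xA58F
  0xA58F + 0xC835 = 0x16DC4 → wrap carry → 0x6DC5
  0x6DC5 + 0x0DD9 = 0x07B9E
  0x7B9E + 0xD3B5 = 0x14F53 → wrap carry → 0x4F54
  0x4F54 + 0xD6D0 = 0x12624 → wrap carry → 0x2625
One's-complement sum = 0x2625.
Checksum = ~0x2625 & 0xFFFF = 0xD9DA.

D9DA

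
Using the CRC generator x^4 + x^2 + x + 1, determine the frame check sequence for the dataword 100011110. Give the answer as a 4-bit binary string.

1000

Append 4 zeros: 1000111100000. Divide by 10111 (XOR where the leading bit is 1):
  pos 0: 10001 XOR 10111 = 00110
  pos 2: 11011 XOR 10111 = 01100
  pos 3: 11001 XOR 10111 = 01110
  pos 4: 11100 XOR 10111 = 01011
  pos 5: 10110 XOR 10111 = 00001
Remainder (last 4 bits) = 1000. This is the CRC / FCS.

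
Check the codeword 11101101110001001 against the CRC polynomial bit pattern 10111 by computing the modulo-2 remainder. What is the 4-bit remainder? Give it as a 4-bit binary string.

0000

Modulo-2 division of 11101101110001001 by 10111:
  pos 0: 11101 XOR 10111 = 01010
  pos 1: 10101 XOR 10111 = 00010
  pos 4: 10011 XOR 10111 = 00100
  pos 6: 10010 XOR 10111 = 00101
  pos 8: 10100 XOR 10111 = 00011
  pos 11: 11100 XOR 10111 = 01011
  pos 12: 10111 XOR 10111 = 00000
Remainder = 0000 (zero — the frame passes the CRC check).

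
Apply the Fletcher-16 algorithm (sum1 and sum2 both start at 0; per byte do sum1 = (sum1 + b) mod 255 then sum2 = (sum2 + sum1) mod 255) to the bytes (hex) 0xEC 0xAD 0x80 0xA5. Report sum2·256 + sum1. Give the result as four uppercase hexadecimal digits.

63C0

Running sums (mod 255):
  after byte 0 (0xEC): sum1=236, sum2=236
  after byte 1 (0xAD): sum1=154, sum2=135
  after byte 2 (0x80): sum1=27, sum2=162
  after byte 3 (0xA5): sum1=192, sum2=99
Checksum = sum2·256 + sum1 = 99·256 + 192 = 25536 = 0x63C0.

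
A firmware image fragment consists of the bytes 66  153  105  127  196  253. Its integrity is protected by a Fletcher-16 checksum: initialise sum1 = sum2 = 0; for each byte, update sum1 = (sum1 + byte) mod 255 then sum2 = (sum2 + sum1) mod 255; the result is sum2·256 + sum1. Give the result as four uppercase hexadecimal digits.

3987

Running sums (mod 255):
  after byte 0 (66): sum1=66, sum2=66
  after byte 1 (153): sum1=219, sum2=30
  after byte 2 (105): sum1=69, sum2=99
  after byte 3 (127): sum1=196, sum2=40
  after byte 4 (196): sum1=137, sum2=177
  after byte 5 (253): sum1=135, sum2=57
Checksum = sum2·256 + sum1 = 57·256 + 135 = 14727 = 0x3987.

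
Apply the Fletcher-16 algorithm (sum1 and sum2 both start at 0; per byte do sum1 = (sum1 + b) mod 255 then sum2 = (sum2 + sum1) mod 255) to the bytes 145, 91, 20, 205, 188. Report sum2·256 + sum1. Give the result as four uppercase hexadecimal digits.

D98B

Running sums (mod 255):
  after byte 0 (145): sum1=145, sum2=145
  after byte 1 (91): sum1=236, sum2=126
  after byte 2 (20): sum1=1, sum2=127
  after byte 3 (205): sum1=206, sum2=78
  after byte 4 (188): sum1=139, sum2=217
Checksum = sum2·256 + sum1 = 217·256 + 139 = 55691 = 0xD98B.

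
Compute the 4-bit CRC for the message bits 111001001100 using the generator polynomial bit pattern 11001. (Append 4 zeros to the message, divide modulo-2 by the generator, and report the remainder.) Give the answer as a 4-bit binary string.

Append 4 zeros: 1110010011000000. Divide by 11001 (XOR where the leading bit is 1):
  pos 0: 11100 XOR 11001 = 00101
  pos 2: 10110 XOR 11001 = 01111
  pos 3: 11110 XOR 11001 = 00111
  pos 5: 11111 XOR 11001 = 00110
  pos 7: 11000 XOR 11001 = 00001
  pos 11: 10000 XOR 11001 = 01001
Remainder (last 4 bits) = 1001. This is the CRC / FCS.

1001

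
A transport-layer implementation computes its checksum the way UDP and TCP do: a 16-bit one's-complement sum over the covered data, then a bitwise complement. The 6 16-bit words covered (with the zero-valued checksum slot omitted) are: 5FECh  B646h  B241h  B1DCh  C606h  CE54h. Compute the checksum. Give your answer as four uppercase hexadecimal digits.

F152

One's-complement addition (fold any carry out of bit 15 back into bit 0):
  0x5FEC + 0xB646 = 0x11632 → wrap carry → 0x1633
  0x1633 + 0xB241 = 0x0C874
  0xC874 + 0xB1DC = 0x17A50 → wrap carry → 0x7A51
  0x7A51 + 0xC606 = 0x14057 → wrap carry → 0x4058
  0x4058 + 0xCE54 = 0x10EAC → wrap carry → 0x0EAD
One's-complement sum = 0x0EAD.
Checksum = ~0x0EAD & 0xFFFF = 0xF152.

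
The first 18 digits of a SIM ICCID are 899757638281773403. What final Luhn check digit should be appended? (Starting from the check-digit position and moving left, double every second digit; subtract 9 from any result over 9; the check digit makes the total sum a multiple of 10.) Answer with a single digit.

6

Partial digits right→left: 3 0 4 3 7 7 1 8 2 8 3 6 7 5 7 9 9 8
Double every second digit counting from the check-digit position (so the 1st, 3rd, 5th, ... of the partial from the right).
  doubled (with −9 where >9): 6 8 5 2 4 6 5 5 9 → sum 50
  kept as-is: 0 3 7 8 8 6 5 9 8 → sum 54
Total = 50 + 54 = 104.
Check digit = (10 − (104 mod 10)) mod 10 = 6.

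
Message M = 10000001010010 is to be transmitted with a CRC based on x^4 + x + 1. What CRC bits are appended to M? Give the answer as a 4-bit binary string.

Append 4 zeros: 100000010100100000. Divide by 10011 (XOR where the leading bit is 1):
  pos 0: 10000 XOR 10011 = 00011
  pos 3: 11001 XOR 10011 = 01010
  pos 4: 10100 XOR 10011 = 00111
  pos 6: 11110 XOR 10011 = 01101
  pos 7: 11010 XOR 10011 = 01001
  pos 8: 10011 XOR 10011 = 00000
Remainder (last 4 bits) = 0000. This is the CRC / FCS.

0000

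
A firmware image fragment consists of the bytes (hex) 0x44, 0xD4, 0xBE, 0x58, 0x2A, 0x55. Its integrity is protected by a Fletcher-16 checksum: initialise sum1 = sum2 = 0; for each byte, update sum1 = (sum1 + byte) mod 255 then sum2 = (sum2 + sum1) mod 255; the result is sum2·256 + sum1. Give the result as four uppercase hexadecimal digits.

6FAF

Running sums (mod 255):
  after byte 0 (0x44): sum1=68, sum2=68
  after byte 1 (0xD4): sum1=25, sum2=93
  after byte 2 (0xBE): sum1=215, sum2=53
  after byte 3 (0x58): sum1=48, sum2=101
  after byte 4 (0x2A): sum1=90, sum2=191
  after byte 5 (0x55): sum1=175, sum2=111
Checksum = sum2·256 + sum1 = 111·256 + 175 = 28591 = 0x6FAF.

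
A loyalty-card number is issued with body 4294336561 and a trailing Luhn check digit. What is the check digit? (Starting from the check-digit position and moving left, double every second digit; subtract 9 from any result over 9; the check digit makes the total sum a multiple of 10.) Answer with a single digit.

Partial digits right→left: 1 6 5 6 3 3 4 9 2 4
Double every second digit counting from the check-digit position (so the 1st, 3rd, 5th, ... of the partial from the right).
  doubled (with −9 where >9): 2 1 6 8 4 → sum 21
  kept as-is: 6 6 3 9 4 → sum 28
Total = 21 + 28 = 49.
Check digit = (10 − (49 mod 10)) mod 10 = 1.

1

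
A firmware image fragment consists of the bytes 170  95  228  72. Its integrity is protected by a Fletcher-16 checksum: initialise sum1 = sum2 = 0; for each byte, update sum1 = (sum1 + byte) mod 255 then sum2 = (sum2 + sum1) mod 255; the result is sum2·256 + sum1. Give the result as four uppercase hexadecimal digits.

DA37

Running sums (mod 255):
  after byte 0 (170): sum1=170, sum2=170
  after byte 1 (95): sum1=10, sum2=180
  after byte 2 (228): sum1=238, sum2=163
  after byte 3 (72): sum1=55, sum2=218
Checksum = sum2·256 + sum1 = 218·256 + 55 = 55863 = 0xDA37.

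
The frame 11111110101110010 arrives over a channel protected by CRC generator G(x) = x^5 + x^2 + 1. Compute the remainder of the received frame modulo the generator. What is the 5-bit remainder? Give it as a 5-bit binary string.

01101

Modulo-2 division of 11111110101110010 by 100101:
  pos 0: 111111 XOR 100101 = 011010
  pos 1: 110101 XOR 100101 = 010000
  pos 2: 100000 XOR 100101 = 000101
  pos 5: 101101 XOR 100101 = 001000
  pos 7: 100011 XOR 100101 = 000110
  pos 10: 110001 XOR 100101 = 010100
  pos 11: 101000 XOR 100101 = 001101
Remainder = 01101 (nonzero — an error is detected).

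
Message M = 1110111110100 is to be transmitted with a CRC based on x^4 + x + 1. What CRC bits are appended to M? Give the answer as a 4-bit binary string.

1111

Append 4 zeros: 11101111101000000. Divide by 10011 (XOR where the leading bit is 1):
  pos 0: 11101 XOR 10011 = 01110
  pos 1: 11101 XOR 10011 = 01110
  pos 2: 11101 XOR 10011 = 01110
  pos 3: 11101 XOR 10011 = 01110
  pos 4: 11101 XOR 10011 = 01110
  pos 5: 11100 XOR 10011 = 01111
  pos 6: 11111 XOR 10011 = 01100
  pos 7: 11000 XOR 10011 = 01011
  pos 8: 10110 XOR 10011 = 00101
  pos 10: 10100 XOR 10011 = 00111
  pos 12: 11100 XOR 10011 = 01111
Remainder (last 4 bits) = 1111. This is the CRC / FCS.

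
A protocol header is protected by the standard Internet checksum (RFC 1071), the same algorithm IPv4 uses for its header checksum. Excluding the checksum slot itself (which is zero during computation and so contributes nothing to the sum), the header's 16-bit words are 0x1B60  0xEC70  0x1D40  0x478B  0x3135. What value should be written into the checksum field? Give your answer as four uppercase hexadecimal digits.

622E

One's-complement addition (fold any carry out of bit 15 back into bit 0):
  0x1B60 + 0xEC70 = 0x107D0 → wrap carry → 0x07D1
  0x07D1 + 0x1D40 = 0x02511
  0x2511 + 0x478B = 0x06C9C
  0x6C9C + 0x3135 = 0x09DD1
One's-complement sum = 0x9DD1.
Checksum = ~0x9DD1 & 0xFFFF = 0x622E.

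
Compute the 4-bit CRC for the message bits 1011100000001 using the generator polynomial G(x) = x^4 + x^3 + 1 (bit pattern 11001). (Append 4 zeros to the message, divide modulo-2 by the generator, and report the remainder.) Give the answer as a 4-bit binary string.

Append 4 zeros: 10111000000010000. Divide by 11001 (XOR where the leading bit is 1):
  pos 0: 10111 XOR 11001 = 01110
  pos 1: 11100 XOR 11001 = 00101
  pos 3: 10100 XOR 11001 = 01101
  pos 4: 11010 XOR 11001 = 00011
  pos 7: 11000 XOR 11001 = 00001
  pos 11: 11000 XOR 11001 = 00001
Remainder (last 4 bits) = 0010. This is the CRC / FCS.

0010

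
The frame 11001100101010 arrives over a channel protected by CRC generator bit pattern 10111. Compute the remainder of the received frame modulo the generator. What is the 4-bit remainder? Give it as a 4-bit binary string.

0111

Modulo-2 division of 11001100101010 by 10111:
  pos 0: 11001 XOR 10111 = 01110
  pos 1: 11101 XOR 10111 = 01010
  pos 2: 10100 XOR 10111 = 00011
  pos 5: 11010 XOR 10111 = 01101
  pos 6: 11011 XOR 10111 = 01100
  pos 7: 11000 XOR 10111 = 01111
  pos 8: 11111 XOR 10111 = 01000
  pos 9: 10000 XOR 10111 = 00111
Remainder = 0111 (nonzero — an error is detected).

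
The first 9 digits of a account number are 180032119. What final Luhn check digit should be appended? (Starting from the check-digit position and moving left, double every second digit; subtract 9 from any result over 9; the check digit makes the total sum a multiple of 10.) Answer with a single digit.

Partial digits right→left: 9 1 1 2 3 0 0 8 1
Double every second digit counting from the check-digit position (so the 1st, 3rd, 5th, ... of the partial from the right).
  doubled (with −9 where >9): 9 2 6 0 2 → sum 19
  kept as-is: 1 2 0 8 → sum 11
Total = 19 + 11 = 30.
Check digit = (10 − (30 mod 10)) mod 10 = 0.

0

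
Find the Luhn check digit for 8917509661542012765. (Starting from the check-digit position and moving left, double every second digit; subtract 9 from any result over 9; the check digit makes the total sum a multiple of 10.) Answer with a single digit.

Partial digits right→left: 5 6 7 2 1 0 2 4 5 1 6 6 9 0 5 7 1 9 8
Double every second digit counting from the check-digit position (so the 1st, 3rd, 5th, ... of the partial from the right).
  doubled (with −9 where >9): 1 5 2 4 1 3 9 1 2 7 → sum 35
  kept as-is: 6 2 0 4 1 6 0 7 9 → sum 35
Total = 35 + 35 = 70.
Check digit = (10 − (70 mod 10)) mod 10 = 0.

0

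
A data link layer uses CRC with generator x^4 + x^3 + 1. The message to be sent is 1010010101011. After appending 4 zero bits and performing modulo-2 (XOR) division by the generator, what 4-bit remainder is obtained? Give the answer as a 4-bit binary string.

Append 4 zeros: 10100101010110000. Divide by 11001 (XOR where the leading bit is 1):
  pos 0: 10100 XOR 11001 = 01101
  pos 1: 11011 XOR 11001 = 00010
  pos 4: 10010 XOR 11001 = 01011
  pos 5: 10111 XOR 11001 = 01110
  pos 6: 11100 XOR 11001 = 00101
  pos 8: 10111 XOR 11001 = 01110
  pos 9: 11100 XOR 11001 = 00101
  pos 11: 10100 XOR 11001 = 01101
  pos 12: 11010 XOR 11001 = 00011
Remainder (last 4 bits) = 0011. This is the CRC / FCS.

0011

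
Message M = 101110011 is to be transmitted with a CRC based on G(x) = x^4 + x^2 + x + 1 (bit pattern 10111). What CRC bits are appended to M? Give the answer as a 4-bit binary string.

Append 4 zeros: 1011100110000. Divide by 10111 (XOR where the leading bit is 1):
  pos 0: 10111 XOR 10111 = 00000
  pos 7: 11000 XOR 10111 = 01111
  pos 8: 11110 XOR 10111 = 01001
Remainder (last 4 bits) = 1001. This is the CRC / FCS.

1001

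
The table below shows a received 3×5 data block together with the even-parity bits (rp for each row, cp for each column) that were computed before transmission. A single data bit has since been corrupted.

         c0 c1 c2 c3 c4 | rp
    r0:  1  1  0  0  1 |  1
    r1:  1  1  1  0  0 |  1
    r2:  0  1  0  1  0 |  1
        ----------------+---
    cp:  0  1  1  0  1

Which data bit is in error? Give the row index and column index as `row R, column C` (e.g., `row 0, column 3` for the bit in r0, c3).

row 2, column 3

Recompute each row's even parity and compare to rp:
  r0: data parity 1, sent rp 1 → ok
  r1: data parity 1, sent rp 1 → ok
  r2: data parity 0, sent rp 1 → mismatch
Recompute each column's even parity and compare to cp:
  c0: data parity 0, sent cp 0 → ok
  c1: data parity 1, sent cp 1 → ok
  c2: data parity 1, sent cp 1 → ok
  c3: data parity 1, sent cp 0 → mismatch
  c4: data parity 1, sent cp 1 → ok
Exactly one row (r2) and one column (c3) fail → the flipped bit is at their intersection.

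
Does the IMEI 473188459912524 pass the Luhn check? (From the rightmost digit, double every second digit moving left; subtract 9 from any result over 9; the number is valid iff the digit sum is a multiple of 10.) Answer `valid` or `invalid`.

valid

From the right, keep odd positions and double even positions (subtract 9 from any doubled value over 9):
  doubled (positions 2,4,...): 4 4 9 1 7 2 5 → sum 32
  kept (positions 1,3,...): 4 5 1 9 4 8 3 4 → sum 38
Total = 70.
70 mod 10 = 0, so the number is valid.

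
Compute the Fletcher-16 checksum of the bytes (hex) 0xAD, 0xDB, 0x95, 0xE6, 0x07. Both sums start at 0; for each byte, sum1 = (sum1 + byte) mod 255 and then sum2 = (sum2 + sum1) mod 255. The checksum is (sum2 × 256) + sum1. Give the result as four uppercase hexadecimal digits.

Running sums (mod 255):
  after byte 0 (0xAD): sum1=173, sum2=173
  after byte 1 (0xDB): sum1=137, sum2=55
  after byte 2 (0x95): sum1=31, sum2=86
  after byte 3 (0xE6): sum1=6, sum2=92
  after byte 4 (0x07): sum1=13, sum2=105
Checksum = sum2·256 + sum1 = 105·256 + 13 = 26893 = 0x690D.

690D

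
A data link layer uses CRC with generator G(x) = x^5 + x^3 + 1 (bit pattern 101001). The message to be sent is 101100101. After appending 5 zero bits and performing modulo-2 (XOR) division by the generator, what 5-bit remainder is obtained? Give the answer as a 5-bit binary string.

Append 5 zeros: 10110010100000. Divide by 101001 (XOR where the leading bit is 1):
  pos 0: 101100 XOR 101001 = 000101
  pos 3: 101101 XOR 101001 = 000100
  pos 6: 100000 XOR 101001 = 001001
  pos 8: 100100 XOR 101001 = 001101
Remainder (last 5 bits) = 01101. This is the CRC / FCS.

01101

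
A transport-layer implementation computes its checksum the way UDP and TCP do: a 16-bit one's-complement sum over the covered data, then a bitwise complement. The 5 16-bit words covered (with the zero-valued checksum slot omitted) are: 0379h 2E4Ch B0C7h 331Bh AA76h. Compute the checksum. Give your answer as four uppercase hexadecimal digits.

One's-complement addition (fold any carry out of bit 15 back into bit 0):
  0x0379 + 0x2E4C = 0x031C5
  0x31C5 + 0xB0C7 = 0x0E28C
  0xE28C + 0x331B = 0x115A7 → wrap carry → 0x15A8
  0x15A8 + 0xAA76 = 0x0C01E
One's-complement sum = 0xC01E.
Checksum = ~0xC01E & 0xFFFF = 0x3FE1.

3FE1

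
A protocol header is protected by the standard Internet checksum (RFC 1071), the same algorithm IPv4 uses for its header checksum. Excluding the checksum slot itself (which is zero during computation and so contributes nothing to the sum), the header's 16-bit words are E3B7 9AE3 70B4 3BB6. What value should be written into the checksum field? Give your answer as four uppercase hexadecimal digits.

One's-complement addition (fold any carry out of bit 15 back into bit 0):
  0xE3B7 + 0x9AE3 = 0x17E9A → wrap carry → 0x7E9B
  0x7E9B + 0x70B4 = 0x0EF4F
  0xEF4F + 0x3BB6 = 0x12B05 → wrap carry → 0x2B06
One's-complement sum = 0x2B06.
Checksum = ~0x2B06 & 0xFFFF = 0xD4F9.

D4F9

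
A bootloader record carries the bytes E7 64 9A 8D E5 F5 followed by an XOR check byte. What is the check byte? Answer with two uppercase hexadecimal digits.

84

XOR the bytes together:
  start with 0xE7
  0xE7 ⊕ 0x64 = 0x83
  0x83 ⊕ 0x9A = 0x19
  0x19 ⊕ 0x8D = 0x94
  0x94 ⊕ 0xE5 = 0x71
  0x71 ⊕ 0xF5 = 0x84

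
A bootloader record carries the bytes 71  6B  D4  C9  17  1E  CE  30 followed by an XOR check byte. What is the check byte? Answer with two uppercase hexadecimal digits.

F0

XOR the bytes together:
  start with 0x71
  0x71 ⊕ 0x6B = 0x1A
  0x1A ⊕ 0xD4 = 0xCE
  0xCE ⊕ 0xC9 = 0x07
  0x07 ⊕ 0x17 = 0x10
  0x10 ⊕ 0x1E = 0x0E
  0x0E ⊕ 0xCE = 0xC0
  0xC0 ⊕ 0x30 = 0xF0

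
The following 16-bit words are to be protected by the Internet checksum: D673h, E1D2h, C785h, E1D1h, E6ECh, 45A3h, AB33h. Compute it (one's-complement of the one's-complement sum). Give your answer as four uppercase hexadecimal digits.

C69D

One's-complement addition (fold any carry out of bit 15 back into bit 0):
  0xD673 + 0xE1D2 = 0x1B845 → wrap carry → 0xB846
  0xB846 + 0xC785 = 0x17FCB → wrap carry → 0x7FCC
  0x7FCC + 0xE1D1 = 0x1619D → wrap carry → 0x619E
  0x619E + 0xE6EC = 0x1488A → wrap carry → 0x488B
  0x488B + 0x45A3 = 0x08E2E
  0x8E2E + 0xAB33 = 0x13961 → wrap carry → 0x3962
One's-complement sum = 0x3962.
Checksum = ~0x3962 & 0xFFFF = 0xC69D.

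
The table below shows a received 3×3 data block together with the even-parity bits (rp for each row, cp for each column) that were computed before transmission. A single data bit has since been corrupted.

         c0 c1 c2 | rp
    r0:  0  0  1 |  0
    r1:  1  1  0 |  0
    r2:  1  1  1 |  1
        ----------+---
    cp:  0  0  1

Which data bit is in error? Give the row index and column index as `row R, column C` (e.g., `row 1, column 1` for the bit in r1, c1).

Recompute each row's even parity and compare to rp:
  r0: data parity 1, sent rp 0 → mismatch
  r1: data parity 0, sent rp 0 → ok
  r2: data parity 1, sent rp 1 → ok
Recompute each column's even parity and compare to cp:
  c0: data parity 0, sent cp 0 → ok
  c1: data parity 0, sent cp 0 → ok
  c2: data parity 0, sent cp 1 → mismatch
Exactly one row (r0) and one column (c2) fail → the flipped bit is at their intersection.

row 0, column 2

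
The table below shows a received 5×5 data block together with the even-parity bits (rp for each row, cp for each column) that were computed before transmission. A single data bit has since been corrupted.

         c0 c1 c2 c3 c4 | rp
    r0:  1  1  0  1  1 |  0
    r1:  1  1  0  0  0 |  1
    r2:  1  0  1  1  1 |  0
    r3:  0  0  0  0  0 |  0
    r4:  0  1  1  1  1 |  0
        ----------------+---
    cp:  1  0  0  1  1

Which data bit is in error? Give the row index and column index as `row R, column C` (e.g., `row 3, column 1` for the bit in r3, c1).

row 1, column 1

Recompute each row's even parity and compare to rp:
  r0: data parity 0, sent rp 0 → ok
  r1: data parity 0, sent rp 1 → mismatch
  r2: data parity 0, sent rp 0 → ok
  r3: data parity 0, sent rp 0 → ok
  r4: data parity 0, sent rp 0 → ok
Recompute each column's even parity and compare to cp:
  c0: data parity 1, sent cp 1 → ok
  c1: data parity 1, sent cp 0 → mismatch
  c2: data parity 0, sent cp 0 → ok
  c3: data parity 1, sent cp 1 → ok
  c4: data parity 1, sent cp 1 → ok
Exactly one row (r1) and one column (c1) fail → the flipped bit is at their intersection.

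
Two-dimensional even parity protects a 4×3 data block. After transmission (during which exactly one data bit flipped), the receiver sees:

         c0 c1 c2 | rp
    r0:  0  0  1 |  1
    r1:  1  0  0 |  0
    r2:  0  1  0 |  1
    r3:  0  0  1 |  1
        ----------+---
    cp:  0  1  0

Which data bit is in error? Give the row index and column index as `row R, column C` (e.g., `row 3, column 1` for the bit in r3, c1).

row 1, column 0

Recompute each row's even parity and compare to rp:
  r0: data parity 1, sent rp 1 → ok
  r1: data parity 1, sent rp 0 → mismatch
  r2: data parity 1, sent rp 1 → ok
  r3: data parity 1, sent rp 1 → ok
Recompute each column's even parity and compare to cp:
  c0: data parity 1, sent cp 0 → mismatch
  c1: data parity 1, sent cp 1 → ok
  c2: data parity 0, sent cp 0 → ok
Exactly one row (r1) and one column (c0) fail → the flipped bit is at their intersection.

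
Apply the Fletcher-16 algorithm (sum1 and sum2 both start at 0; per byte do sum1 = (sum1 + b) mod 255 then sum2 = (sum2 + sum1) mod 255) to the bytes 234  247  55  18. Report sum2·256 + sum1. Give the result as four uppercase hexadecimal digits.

142C

Running sums (mod 255):
  after byte 0 (234): sum1=234, sum2=234
  after byte 1 (247): sum1=226, sum2=205
  after byte 2 (55): sum1=26, sum2=231
  after byte 3 (18): sum1=44, sum2=20
Checksum = sum2·256 + sum1 = 20·256 + 44 = 5164 = 0x142C.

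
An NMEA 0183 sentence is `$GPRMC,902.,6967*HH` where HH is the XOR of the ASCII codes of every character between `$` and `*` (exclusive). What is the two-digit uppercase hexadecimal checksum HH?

XOR the ASCII codes of the payload characters:
  'G' = 0x47 → acc = 0x47
  'P' = 0x50 → acc = 0x17
  'R' = 0x52 → acc = 0x45
  'M' = 0x4D → acc = 0x08
  'C' = 0x43 → acc = 0x4B
  ',' = 0x2C → acc = 0x67
  '9' = 0x39 → acc = 0x5E
  '0' = 0x30 → acc = 0x6E
  '2' = 0x32 → acc = 0x5C
  '.' = 0x2E → acc = 0x72
  ',' = 0x2C → acc = 0x5E
  '6' = 0x36 → acc = 0x68
  '9' = 0x39 → acc = 0x51
  '6' = 0x36 → acc = 0x67
  '7' = 0x37 → acc = 0x50
Checksum = 0x50.

50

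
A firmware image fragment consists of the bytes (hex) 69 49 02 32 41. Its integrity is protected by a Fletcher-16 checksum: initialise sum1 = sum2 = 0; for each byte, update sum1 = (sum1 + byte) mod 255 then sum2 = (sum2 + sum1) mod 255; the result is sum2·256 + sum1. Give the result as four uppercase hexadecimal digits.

Running sums (mod 255):
  after byte 0 (69): sum1=105, sum2=105
  after byte 1 (49): sum1=178, sum2=28
  after byte 2 (02): sum1=180, sum2=208
  after byte 3 (32): sum1=230, sum2=183
  after byte 4 (41): sum1=40, sum2=223
Checksum = sum2·256 + sum1 = 223·256 + 40 = 57128 = 0xDF28.

DF28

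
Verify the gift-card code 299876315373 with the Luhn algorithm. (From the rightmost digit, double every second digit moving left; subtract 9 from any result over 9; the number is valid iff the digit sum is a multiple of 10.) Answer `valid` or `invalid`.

valid

From the right, keep odd positions and double even positions (subtract 9 from any doubled value over 9):
  doubled (positions 2,4,...): 5 1 6 5 9 4 → sum 30
  kept (positions 1,3,...): 3 3 1 6 8 9 → sum 30
Total = 60.
60 mod 10 = 0, so the number is valid.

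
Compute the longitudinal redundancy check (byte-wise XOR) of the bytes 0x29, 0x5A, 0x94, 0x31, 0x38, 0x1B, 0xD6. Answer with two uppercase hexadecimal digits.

XOR the bytes together:
  start with 0x29
  0x29 ⊕ 0x5A = 0x73
  0x73 ⊕ 0x94 = 0xE7
  0xE7 ⊕ 0x31 = 0xD6
  0xD6 ⊕ 0x38 = 0xEE
  0xEE ⊕ 0x1B = 0xF5
  0xF5 ⊕ 0xD6 = 0x23

23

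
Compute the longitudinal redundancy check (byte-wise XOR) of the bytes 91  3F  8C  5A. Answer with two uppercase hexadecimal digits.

78

XOR the bytes together:
  start with 0x91
  0x91 ⊕ 0x3F = 0xAE
  0xAE ⊕ 0x8C = 0x22
  0x22 ⊕ 0x5A = 0x78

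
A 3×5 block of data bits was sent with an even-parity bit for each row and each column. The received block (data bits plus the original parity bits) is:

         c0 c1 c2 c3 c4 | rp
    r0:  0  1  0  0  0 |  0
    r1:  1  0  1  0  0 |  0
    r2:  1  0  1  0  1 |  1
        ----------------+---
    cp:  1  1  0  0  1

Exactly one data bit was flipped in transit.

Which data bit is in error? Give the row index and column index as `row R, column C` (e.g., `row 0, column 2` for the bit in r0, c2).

Recompute each row's even parity and compare to rp:
  r0: data parity 1, sent rp 0 → mismatch
  r1: data parity 0, sent rp 0 → ok
  r2: data parity 1, sent rp 1 → ok
Recompute each column's even parity and compare to cp:
  c0: data parity 0, sent cp 1 → mismatch
  c1: data parity 1, sent cp 1 → ok
  c2: data parity 0, sent cp 0 → ok
  c3: data parity 0, sent cp 0 → ok
  c4: data parity 1, sent cp 1 → ok
Exactly one row (r0) and one column (c0) fail → the flipped bit is at their intersection.

row 0, column 0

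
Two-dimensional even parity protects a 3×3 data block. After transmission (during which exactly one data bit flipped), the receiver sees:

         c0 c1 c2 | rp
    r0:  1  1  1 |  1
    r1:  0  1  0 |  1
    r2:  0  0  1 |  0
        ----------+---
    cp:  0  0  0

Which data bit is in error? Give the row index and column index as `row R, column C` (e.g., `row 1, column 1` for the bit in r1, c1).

row 2, column 0

Recompute each row's even parity and compare to rp:
  r0: data parity 1, sent rp 1 → ok
  r1: data parity 1, sent rp 1 → ok
  r2: data parity 1, sent rp 0 → mismatch
Recompute each column's even parity and compare to cp:
  c0: data parity 1, sent cp 0 → mismatch
  c1: data parity 0, sent cp 0 → ok
  c2: data parity 0, sent cp 0 → ok
Exactly one row (r2) and one column (c0) fail → the flipped bit is at their intersection.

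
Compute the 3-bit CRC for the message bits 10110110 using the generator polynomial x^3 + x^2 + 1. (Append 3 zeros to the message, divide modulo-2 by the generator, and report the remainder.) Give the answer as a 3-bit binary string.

Append 3 zeros: 10110110000. Divide by 1101 (XOR where the leading bit is 1):
  pos 0: 1011 XOR 1101 = 0110
  pos 1: 1100 XOR 1101 = 0001
  pos 4: 1110 XOR 1101 = 0011
  pos 6: 1100 XOR 1101 = 0001
Remainder (last 3 bits) = 010. This is the CRC / FCS.

010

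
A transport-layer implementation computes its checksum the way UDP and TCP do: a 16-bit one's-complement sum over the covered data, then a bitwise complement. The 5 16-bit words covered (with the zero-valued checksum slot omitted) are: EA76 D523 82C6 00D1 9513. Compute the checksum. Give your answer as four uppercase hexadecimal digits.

One's-complement addition (fold any carry out of bit 15 back into bit 0):
  0xEA76 + 0xD523 = 0x1BF99 → wrap carry → 0xBF9A
  0xBF9A + 0x82C6 = 0x14260 → wrap carry → 0x4261
  0x4261 + 0x00D1 = 0x04332
  0x4332 + 0x9513 = 0x0D845
One's-complement sum = 0xD845.
Checksum = ~0xD845 & 0xFFFF = 0x27BA.

27BA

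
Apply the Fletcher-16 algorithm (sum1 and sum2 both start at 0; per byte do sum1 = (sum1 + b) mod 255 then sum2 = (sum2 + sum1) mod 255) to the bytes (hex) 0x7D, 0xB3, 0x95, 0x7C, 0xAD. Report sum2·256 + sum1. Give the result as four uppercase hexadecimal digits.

Running sums (mod 255):
  after byte 0 (0x7D): sum1=125, sum2=125
  after byte 1 (0xB3): sum1=49, sum2=174
  after byte 2 (0x95): sum1=198, sum2=117
  after byte 3 (0x7C): sum1=67, sum2=184
  after byte 4 (0xAD): sum1=240, sum2=169
Checksum = sum2·256 + sum1 = 169·256 + 240 = 43504 = 0xA9F0.

A9F0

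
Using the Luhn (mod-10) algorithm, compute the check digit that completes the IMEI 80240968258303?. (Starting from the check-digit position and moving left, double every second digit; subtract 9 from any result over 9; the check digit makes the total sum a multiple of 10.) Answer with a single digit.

7

Partial digits right→left: 3 0 3 8 5 2 8 6 9 0 4 2 0 8
Double every second digit counting from the check-digit position (so the 1st, 3rd, 5th, ... of the partial from the right).
  doubled (with −9 where >9): 6 6 1 7 9 8 0 → sum 37
  kept as-is: 0 8 2 6 0 2 8 → sum 26
Total = 37 + 26 = 63.
Check digit = (10 − (63 mod 10)) mod 10 = 7.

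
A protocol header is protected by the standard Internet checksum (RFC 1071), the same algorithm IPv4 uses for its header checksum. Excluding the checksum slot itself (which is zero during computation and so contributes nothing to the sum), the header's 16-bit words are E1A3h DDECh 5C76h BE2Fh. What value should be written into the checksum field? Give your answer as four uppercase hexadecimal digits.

25C9

One's-complement addition (fold any carry out of bit 15 back into bit 0):
  0xE1A3 + 0xDDEC = 0x1BF8F → wrap carry → 0xBF90
  0xBF90 + 0x5C76 = 0x11C06 → wrap carry → 0x1C07
  0x1C07 + 0xBE2F = 0x0DA36
One's-complement sum = 0xDA36.
Checksum = ~0xDA36 & 0xFFFF = 0x25C9.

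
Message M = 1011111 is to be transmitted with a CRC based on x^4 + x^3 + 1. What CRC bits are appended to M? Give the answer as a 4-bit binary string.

1110

Append 4 zeros: 10111110000. Divide by 11001 (XOR where the leading bit is 1):
  pos 0: 10111 XOR 11001 = 01110
  pos 1: 11101 XOR 11001 = 00100
  pos 3: 10010 XOR 11001 = 01011
  pos 4: 10110 XOR 11001 = 01111
  pos 5: 11110 XOR 11001 = 00111
Remainder (last 4 bits) = 1110. This is the CRC / FCS.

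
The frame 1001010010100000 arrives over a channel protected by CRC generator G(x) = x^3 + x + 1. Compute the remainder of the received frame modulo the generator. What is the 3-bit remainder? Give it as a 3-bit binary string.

000

Modulo-2 division of 1001010010100000 by 1011:
  pos 0: 1001 XOR 1011 = 0010
  pos 2: 1001 XOR 1011 = 0010
  pos 4: 1000 XOR 1011 = 0011
  pos 6: 1110 XOR 1011 = 0101
  pos 7: 1011 XOR 1011 = 0000
Remainder = 000 (zero — the frame passes the CRC check).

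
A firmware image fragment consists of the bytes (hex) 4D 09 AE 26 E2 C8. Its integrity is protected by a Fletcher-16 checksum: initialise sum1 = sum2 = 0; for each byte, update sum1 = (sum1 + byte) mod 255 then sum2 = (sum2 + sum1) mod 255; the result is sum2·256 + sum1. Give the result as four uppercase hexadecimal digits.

Running sums (mod 255):
  after byte 0 (4D): sum1=77, sum2=77
  after byte 1 (09): sum1=86, sum2=163
  after byte 2 (AE): sum1=5, sum2=168
  after byte 3 (26): sum1=43, sum2=211
  after byte 4 (E2): sum1=14, sum2=225
  after byte 5 (C8): sum1=214, sum2=184
Checksum = sum2·256 + sum1 = 184·256 + 214 = 47318 = 0xB8D6.

B8D6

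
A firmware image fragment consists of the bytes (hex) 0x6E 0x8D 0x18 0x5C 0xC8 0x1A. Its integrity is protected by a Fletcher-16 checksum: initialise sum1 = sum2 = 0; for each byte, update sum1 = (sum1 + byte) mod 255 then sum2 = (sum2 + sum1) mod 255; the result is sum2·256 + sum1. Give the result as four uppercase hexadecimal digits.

7B53

Running sums (mod 255):
  after byte 0 (0x6E): sum1=110, sum2=110
  after byte 1 (0x8D): sum1=251, sum2=106
  after byte 2 (0x18): sum1=20, sum2=126
  after byte 3 (0x5C): sum1=112, sum2=238
  after byte 4 (0xC8): sum1=57, sum2=40
  after byte 5 (0x1A): sum1=83, sum2=123
Checksum = sum2·256 + sum1 = 123·256 + 83 = 31571 = 0x7B53.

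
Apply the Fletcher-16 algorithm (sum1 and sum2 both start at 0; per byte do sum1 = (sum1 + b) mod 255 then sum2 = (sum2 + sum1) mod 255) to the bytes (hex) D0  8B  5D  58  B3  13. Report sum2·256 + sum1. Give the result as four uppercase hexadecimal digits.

Running sums (mod 255):
  after byte 0 (D0): sum1=208, sum2=208
  after byte 1 (8B): sum1=92, sum2=45
  after byte 2 (5D): sum1=185, sum2=230
  after byte 3 (58): sum1=18, sum2=248
  after byte 4 (B3): sum1=197, sum2=190
  after byte 5 (13): sum1=216, sum2=151
Checksum = sum2·256 + sum1 = 151·256 + 216 = 38872 = 0x97D8.

97D8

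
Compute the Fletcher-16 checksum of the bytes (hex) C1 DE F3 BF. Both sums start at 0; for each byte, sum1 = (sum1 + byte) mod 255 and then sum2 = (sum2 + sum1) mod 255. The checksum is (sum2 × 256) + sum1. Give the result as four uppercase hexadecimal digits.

Running sums (mod 255):
  after byte 0 (C1): sum1=193, sum2=193
  after byte 1 (DE): sum1=160, sum2=98
  after byte 2 (F3): sum1=148, sum2=246
  after byte 3 (BF): sum1=84, sum2=75
Checksum = sum2·256 + sum1 = 75·256 + 84 = 19284 = 0x4B54.

4B54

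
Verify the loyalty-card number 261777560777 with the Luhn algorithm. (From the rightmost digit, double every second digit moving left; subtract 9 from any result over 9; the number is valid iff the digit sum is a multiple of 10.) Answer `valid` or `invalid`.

From the right, keep odd positions and double even positions (subtract 9 from any doubled value over 9):
  doubled (positions 2,4,...): 5 0 1 5 2 4 → sum 17
  kept (positions 1,3,...): 7 7 6 7 7 6 → sum 40
Total = 57.
57 mod 10 = 7, so the number is invalid.

invalid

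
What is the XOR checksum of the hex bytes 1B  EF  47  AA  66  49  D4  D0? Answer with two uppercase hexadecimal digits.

XOR the bytes together:
  start with 0x1B
  0x1B ⊕ 0xEF = 0xF4
  0xF4 ⊕ 0x47 = 0xB3
  0xB3 ⊕ 0xAA = 0x19
  0x19 ⊕ 0x66 = 0x7F
  0x7F ⊕ 0x49 = 0x36
  0x36 ⊕ 0xD4 = 0xE2
  0xE2 ⊕ 0xD0 = 0x32

32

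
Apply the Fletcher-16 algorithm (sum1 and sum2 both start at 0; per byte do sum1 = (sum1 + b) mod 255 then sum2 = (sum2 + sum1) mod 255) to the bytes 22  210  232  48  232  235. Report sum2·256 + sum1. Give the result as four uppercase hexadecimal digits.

94D6

Running sums (mod 255):
  after byte 0 (22): sum1=22, sum2=22
  after byte 1 (210): sum1=232, sum2=254
  after byte 2 (232): sum1=209, sum2=208
  after byte 3 (48): sum1=2, sum2=210
  after byte 4 (232): sum1=234, sum2=189
  after byte 5 (235): sum1=214, sum2=148
Checksum = sum2·256 + sum1 = 148·256 + 214 = 38102 = 0x94D6.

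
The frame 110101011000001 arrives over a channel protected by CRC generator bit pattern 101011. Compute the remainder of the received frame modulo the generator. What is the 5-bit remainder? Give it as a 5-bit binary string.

01011

Modulo-2 division of 110101011000001 by 101011:
  pos 0: 110101 XOR 101011 = 011110
  pos 1: 111100 XOR 101011 = 010111
  pos 2: 101111 XOR 101011 = 000100
  pos 5: 100100 XOR 101011 = 001111
  pos 7: 111100 XOR 101011 = 010111
  pos 8: 101110 XOR 101011 = 000101
Remainder = 01011 (nonzero — an error is detected).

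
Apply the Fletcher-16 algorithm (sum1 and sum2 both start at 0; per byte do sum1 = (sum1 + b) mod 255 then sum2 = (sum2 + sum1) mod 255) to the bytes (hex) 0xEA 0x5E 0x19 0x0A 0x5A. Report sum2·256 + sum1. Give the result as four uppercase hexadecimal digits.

Running sums (mod 255):
  after byte 0 (0xEA): sum1=234, sum2=234
  after byte 1 (0x5E): sum1=73, sum2=52
  after byte 2 (0x19): sum1=98, sum2=150
  after byte 3 (0x0A): sum1=108, sum2=3
  after byte 4 (0x5A): sum1=198, sum2=201
Checksum = sum2·256 + sum1 = 201·256 + 198 = 51654 = 0xC9C6.

C9C6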